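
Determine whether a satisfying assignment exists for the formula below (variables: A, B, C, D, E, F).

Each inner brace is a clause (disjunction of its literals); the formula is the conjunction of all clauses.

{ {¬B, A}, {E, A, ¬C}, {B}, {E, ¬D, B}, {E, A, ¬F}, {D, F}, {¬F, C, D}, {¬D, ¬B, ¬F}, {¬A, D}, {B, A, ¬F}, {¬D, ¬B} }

(B) alone gives B = True.
(A) alone gives A = True.
(D) alone gives D = True.
But (¬D) is also a unit clause — contradiction.
No assignment satisfies every clause.

No, unsatisfiable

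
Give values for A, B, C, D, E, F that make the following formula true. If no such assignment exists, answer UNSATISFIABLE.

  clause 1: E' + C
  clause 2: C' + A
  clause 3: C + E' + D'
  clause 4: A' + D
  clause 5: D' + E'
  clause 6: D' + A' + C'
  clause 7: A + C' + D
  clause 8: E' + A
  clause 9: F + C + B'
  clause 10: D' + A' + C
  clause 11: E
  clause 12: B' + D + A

The clause (E) is unit, so E = 1.
The clause (C) is unit, so C = 1.
The clause (A) is unit, so A = 1.
The clause (D) is unit, so D = 1.
That conflicts with the unit clause (D').

UNSATISFIABLE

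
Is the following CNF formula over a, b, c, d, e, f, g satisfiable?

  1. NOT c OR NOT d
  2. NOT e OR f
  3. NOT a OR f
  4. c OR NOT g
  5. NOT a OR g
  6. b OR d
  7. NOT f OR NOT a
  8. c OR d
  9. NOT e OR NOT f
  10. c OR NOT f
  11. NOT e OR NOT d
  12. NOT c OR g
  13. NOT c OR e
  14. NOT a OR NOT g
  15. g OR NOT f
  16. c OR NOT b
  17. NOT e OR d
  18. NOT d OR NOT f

Yes, satisfiable

Branch on c: set c = false.
The clause (NOT g) is unit, so g = false.
The clause (NOT a) is unit, so a = false.
The clause (d) is unit, so d = true.
The clause (NOT f) is unit, so f = false.
The clause (NOT e) is unit, so e = false.
The clause (NOT b) is unit, so b = false.
All clauses are satisfied.
A satisfying assignment: a=false,  b=false,  c=false,  d=true,  e=false,  f=false,  g=false.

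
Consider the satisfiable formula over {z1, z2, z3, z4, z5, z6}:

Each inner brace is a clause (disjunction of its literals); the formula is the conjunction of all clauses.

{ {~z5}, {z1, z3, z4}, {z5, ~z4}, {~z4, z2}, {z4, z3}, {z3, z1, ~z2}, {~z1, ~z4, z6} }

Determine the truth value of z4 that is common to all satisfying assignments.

Suppose z4 = 1.
From the singleton clause (~z5), z5 = 0.
Now (z5) is unsatisfied and unit — conflict.
So every satisfying assignment has z4 = False.

False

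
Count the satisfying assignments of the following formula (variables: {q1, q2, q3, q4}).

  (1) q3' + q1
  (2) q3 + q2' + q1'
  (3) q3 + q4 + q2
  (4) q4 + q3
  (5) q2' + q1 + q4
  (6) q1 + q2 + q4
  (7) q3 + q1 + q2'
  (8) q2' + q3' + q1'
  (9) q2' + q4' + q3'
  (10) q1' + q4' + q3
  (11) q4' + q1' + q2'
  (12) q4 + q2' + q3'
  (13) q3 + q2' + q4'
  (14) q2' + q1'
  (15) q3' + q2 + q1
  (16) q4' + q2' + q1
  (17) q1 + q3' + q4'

There are 2^4 = 16 truth assignments over (q1, q2, q3, q4).
Check each against the 17 clauses (columns in the order q1, q2, q3, q4):
  F F F F  ✗ fails (q3 + q4 + q2)
  F F F T  ✓ satisfies all
  F F T F  ✗ fails (q3' + q1)
  F F T T  ✗ fails (q3' + q1)
  F T F F  ✗ fails (q4 + q3)
  F T F T  ✗ fails (q3 + q1 + q2')
  F T T F  ✗ fails (q3' + q1)
  F T T T  ✗ fails (q3' + q1)
  T F F F  ✗ fails (q3 + q4 + q2)
  T F F T  ✗ fails (q1' + q4' + q3)
  T F T F  ✓ satisfies all
  T F T T  ✓ satisfies all
  T T F F  ✗ fails (q3 + q2' + q1')
  T T F T  ✗ fails (q3 + q2' + q1')
  T T T F  ✗ fails (q2' + q3' + q1')
  T T T T  ✗ fails (q2' + q3' + q1')
3 of the 16 rows are models.

3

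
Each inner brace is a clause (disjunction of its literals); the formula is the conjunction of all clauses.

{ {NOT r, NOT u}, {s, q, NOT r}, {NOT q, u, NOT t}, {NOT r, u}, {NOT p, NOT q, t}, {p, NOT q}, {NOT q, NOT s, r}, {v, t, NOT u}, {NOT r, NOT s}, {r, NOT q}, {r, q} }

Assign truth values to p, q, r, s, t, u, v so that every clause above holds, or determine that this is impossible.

UNSATISFIABLE

Try r = false.
Unit clause (NOT q) forces q = false.
Now (q) is unsatisfied and unit — conflict.
Backtrack on r: now try r = true.
Unit clause (NOT u) forces u = false.
Now (u) is unsatisfied and unit — conflict.
Either choice for r ends in contradiction.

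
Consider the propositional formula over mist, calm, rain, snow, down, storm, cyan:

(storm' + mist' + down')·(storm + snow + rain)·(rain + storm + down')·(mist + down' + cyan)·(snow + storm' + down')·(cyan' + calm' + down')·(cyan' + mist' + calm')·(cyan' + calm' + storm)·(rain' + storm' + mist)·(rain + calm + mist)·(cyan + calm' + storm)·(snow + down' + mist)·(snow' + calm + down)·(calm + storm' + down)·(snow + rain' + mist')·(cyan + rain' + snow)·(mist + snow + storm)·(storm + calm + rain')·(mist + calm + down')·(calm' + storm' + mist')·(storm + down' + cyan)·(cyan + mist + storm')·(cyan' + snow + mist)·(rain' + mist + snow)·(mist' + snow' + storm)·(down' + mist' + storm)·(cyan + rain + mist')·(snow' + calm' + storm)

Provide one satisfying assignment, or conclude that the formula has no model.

Case storm = 1:
Case mist = 0:
The clause (rain') is unit, so rain = 0.
The clause (calm) is unit, so calm = 1.
The clause (cyan) is unit, so cyan = 1.
The clause (down') is unit, so down = 0.
The clause (snow) is unit, so snow = 1.
Every clause now holds.

mist: 0, calm: 1, rain: 0, snow: 1, down: 0, storm: 1, cyan: 1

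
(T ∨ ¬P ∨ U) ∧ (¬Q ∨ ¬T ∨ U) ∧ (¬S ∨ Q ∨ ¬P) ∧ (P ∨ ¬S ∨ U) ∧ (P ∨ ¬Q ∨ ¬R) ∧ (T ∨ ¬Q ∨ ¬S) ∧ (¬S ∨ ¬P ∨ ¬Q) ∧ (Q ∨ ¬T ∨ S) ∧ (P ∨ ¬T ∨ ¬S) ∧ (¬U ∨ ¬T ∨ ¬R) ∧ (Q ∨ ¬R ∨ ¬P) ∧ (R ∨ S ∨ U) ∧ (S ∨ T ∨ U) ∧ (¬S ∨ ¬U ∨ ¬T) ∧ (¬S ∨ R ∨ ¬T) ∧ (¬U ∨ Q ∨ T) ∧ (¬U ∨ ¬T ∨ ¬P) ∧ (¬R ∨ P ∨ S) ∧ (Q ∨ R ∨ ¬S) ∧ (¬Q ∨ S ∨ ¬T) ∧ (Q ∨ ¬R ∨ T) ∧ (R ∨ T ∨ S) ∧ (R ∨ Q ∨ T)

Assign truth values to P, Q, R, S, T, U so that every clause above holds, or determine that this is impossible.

P: True,  Q: True,  R: True,  S: False,  T: False,  U: True

Branch on T: set T = False.
Branch on P: set P = True.
(U) alone gives U = True.
(Q) alone gives Q = True.
(¬S) alone gives S = False.
(R) alone gives R = True.
All clauses are satisfied.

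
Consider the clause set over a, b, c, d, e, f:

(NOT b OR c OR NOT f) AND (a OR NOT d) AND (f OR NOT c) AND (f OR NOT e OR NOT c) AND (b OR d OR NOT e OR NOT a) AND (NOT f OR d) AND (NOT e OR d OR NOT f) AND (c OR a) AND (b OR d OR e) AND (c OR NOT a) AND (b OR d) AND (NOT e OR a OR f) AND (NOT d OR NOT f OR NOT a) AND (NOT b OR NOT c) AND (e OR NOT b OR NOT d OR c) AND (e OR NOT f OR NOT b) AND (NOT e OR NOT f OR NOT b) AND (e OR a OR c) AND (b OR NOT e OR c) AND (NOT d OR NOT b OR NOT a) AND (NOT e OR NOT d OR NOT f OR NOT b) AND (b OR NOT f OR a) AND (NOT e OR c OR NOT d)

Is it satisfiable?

Unsatisfiable

Suppose a = true.
(c) alone gives c = true.
(f) alone gives f = true.
(d) alone gives d = true.
That conflicts with the unit clause (NOT d).
That branch fails; take a = false instead.
(NOT d) alone gives d = false.
(NOT f) alone gives f = false.
(NOT c) alone gives c = false.
That conflicts with the unit clause (c).
Either choice for a ends in contradiction.
No assignment satisfies every clause.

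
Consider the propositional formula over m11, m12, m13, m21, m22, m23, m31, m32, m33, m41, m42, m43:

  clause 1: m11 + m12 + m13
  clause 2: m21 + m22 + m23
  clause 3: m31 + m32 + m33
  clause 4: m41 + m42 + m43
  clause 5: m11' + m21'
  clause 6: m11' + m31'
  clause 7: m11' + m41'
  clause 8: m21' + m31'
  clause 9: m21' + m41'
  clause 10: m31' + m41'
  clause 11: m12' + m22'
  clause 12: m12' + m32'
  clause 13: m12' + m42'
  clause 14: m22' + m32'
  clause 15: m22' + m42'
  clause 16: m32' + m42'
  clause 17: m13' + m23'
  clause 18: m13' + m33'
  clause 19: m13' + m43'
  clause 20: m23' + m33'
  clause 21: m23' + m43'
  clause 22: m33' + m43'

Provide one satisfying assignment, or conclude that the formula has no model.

Case m11 = 0:
Case m12 = 1:
Unit clause (m22') forces m22 = 0.
Unit clause (m32') forces m32 = 0.
Unit clause (m42') forces m42 = 0.
Case m21 = 1:
Unit clause (m31') forces m31 = 0.
Unit clause (m33) forces m33 = 1.
Unit clause (m41') forces m41 = 0.
Unit clause (m43) forces m43 = 1.
That conflicts with the unit clause (m43').
Backtrack on m21: now try m21 = 0.
Unit clause (m23) forces m23 = 1.
Unit clause (m13') forces m13 = 0.
Unit clause (m33') forces m33 = 0.
Unit clause (m31) forces m31 = 1.
Unit clause (m41') forces m41 = 0.
Unit clause (m43) forces m43 = 1.
That conflicts with the unit clause (m43').
Both values of m21 lead to a conflict.
Backtrack on m12: now try m12 = 0.
Unit clause (m13) forces m13 = 1.
Unit clause (m23') forces m23 = 0.
Unit clause (m33') forces m33 = 0.
Unit clause (m43') forces m43 = 0.
Case m21 = 1:
Unit clause (m31') forces m31 = 0.
Unit clause (m32) forces m32 = 1.
Unit clause (m41') forces m41 = 0.
Unit clause (m42) forces m42 = 1.
That conflicts with the unit clause (m42').
Backtrack on m21: now try m21 = 0.
Unit clause (m22) forces m22 = 1.
Unit clause (m32') forces m32 = 0.
Unit clause (m31) forces m31 = 1.
Unit clause (m41') forces m41 = 0.
Unit clause (m42) forces m42 = 1.
That conflicts with the unit clause (m42').
Both values of m21 lead to a conflict.
Both values of m12 lead to a conflict.
Backtrack on m11: now try m11 = 1.
Unit clause (m21') forces m21 = 0.
Unit clause (m31') forces m31 = 0.
Unit clause (m41') forces m41 = 0.
Case m22 = 1:
Unit clause (m12') forces m12 = 0.
Unit clause (m32') forces m32 = 0.
Unit clause (m33) forces m33 = 1.
Unit clause (m42') forces m42 = 0.
Unit clause (m43) forces m43 = 1.
That conflicts with the unit clause (m43').
Backtrack on m22: now try m22 = 0.
Unit clause (m23) forces m23 = 1.
Unit clause (m13') forces m13 = 0.
Unit clause (m33') forces m33 = 0.
Unit clause (m32) forces m32 = 1.
Unit clause (m12') forces m12 = 0.
Unit clause (m42') forces m42 = 0.
Unit clause (m43) forces m43 = 1.
That conflicts with the unit clause (m43').
Both values of m22 lead to a conflict.
Both values of m11 lead to a conflict.

UNSATISFIABLE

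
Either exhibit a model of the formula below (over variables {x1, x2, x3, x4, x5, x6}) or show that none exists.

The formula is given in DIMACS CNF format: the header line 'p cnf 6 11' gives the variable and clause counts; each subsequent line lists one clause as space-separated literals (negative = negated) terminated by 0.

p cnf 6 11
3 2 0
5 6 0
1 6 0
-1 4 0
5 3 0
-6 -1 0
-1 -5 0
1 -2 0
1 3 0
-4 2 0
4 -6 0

Case x3 = True:
Case x5 = True:
Unit clause (¬x1) forces x1 = False.
Unit clause (x6) forces x6 = True.
Unit clause (¬x2) forces x2 = False.
Unit clause (¬x4) forces x4 = False.
That conflicts with the unit clause (x4).
Undo x5 and try x5 = False.
Unit clause (x6) forces x6 = True.
Unit clause (¬x1) forces x1 = False.
Unit clause (¬x2) forces x2 = False.
Unit clause (¬x4) forces x4 = False.
That conflicts with the unit clause (x4).
Either choice for x5 ends in contradiction.
Undo x3 and try x3 = False.
Unit clause (x2) forces x2 = True.
Unit clause (x5) forces x5 = True.
Unit clause (¬x1) forces x1 = False.
That conflicts with the unit clause (x1).
Either choice for x3 ends in contradiction.

UNSATISFIABLE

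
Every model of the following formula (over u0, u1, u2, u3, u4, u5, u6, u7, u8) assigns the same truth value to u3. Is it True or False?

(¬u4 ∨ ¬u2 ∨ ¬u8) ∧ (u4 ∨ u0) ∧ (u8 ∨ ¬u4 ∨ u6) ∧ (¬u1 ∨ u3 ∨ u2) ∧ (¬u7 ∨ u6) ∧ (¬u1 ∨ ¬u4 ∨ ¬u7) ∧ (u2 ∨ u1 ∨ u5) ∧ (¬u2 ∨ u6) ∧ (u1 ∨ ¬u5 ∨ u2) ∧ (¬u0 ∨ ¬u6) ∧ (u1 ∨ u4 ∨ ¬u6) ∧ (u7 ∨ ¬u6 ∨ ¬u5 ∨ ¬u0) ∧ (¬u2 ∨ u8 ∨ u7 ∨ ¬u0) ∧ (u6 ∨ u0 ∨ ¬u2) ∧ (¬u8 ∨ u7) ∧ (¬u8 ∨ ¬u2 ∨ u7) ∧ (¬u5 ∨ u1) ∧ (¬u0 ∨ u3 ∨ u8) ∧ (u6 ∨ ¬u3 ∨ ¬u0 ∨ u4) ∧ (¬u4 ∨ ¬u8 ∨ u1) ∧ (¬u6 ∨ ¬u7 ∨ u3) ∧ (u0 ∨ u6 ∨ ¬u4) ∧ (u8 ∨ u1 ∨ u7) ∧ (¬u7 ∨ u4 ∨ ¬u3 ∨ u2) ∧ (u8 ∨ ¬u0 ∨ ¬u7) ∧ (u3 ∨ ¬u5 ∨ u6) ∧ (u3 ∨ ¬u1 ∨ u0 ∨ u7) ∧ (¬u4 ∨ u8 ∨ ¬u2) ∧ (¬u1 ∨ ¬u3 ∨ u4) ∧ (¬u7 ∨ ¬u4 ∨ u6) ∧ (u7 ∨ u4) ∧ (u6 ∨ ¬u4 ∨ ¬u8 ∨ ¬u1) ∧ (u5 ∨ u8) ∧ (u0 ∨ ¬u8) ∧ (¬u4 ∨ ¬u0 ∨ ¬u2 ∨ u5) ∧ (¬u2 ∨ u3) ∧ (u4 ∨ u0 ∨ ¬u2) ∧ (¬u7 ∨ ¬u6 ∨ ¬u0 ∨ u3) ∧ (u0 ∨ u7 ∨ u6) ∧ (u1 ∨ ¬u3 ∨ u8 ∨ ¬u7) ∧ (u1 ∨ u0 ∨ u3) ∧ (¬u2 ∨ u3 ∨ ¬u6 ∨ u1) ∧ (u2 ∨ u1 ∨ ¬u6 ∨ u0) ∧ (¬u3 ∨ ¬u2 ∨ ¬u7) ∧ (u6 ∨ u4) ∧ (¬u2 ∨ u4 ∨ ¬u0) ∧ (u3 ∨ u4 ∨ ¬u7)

True

Suppose u3 = False.
(¬u2) alone gives u2 = False.
(¬u1) alone gives u1 = False.
(u5) alone gives u5 = True.
But (¬u5) is also a unit clause — contradiction.
So every satisfying assignment has u3 = True.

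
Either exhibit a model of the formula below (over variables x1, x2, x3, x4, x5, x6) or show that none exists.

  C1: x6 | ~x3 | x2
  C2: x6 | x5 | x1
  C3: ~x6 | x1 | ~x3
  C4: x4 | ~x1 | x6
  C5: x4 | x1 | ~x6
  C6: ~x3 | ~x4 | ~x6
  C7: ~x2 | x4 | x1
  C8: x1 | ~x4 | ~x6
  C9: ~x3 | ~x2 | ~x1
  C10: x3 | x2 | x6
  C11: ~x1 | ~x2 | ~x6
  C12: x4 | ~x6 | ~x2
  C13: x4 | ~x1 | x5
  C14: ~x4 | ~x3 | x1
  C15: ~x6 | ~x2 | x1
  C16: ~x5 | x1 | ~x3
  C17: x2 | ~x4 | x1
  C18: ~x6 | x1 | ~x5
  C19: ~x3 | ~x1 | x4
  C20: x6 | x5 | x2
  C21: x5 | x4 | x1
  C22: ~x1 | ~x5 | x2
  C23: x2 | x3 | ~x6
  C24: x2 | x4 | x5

Case x6 = 0:
Case x3 = 0:
The clause (x2) is unit, so x2 = 1.
Case x5 = 1:
Case x4 = 1:
Every clause is now satisfied; x1 is unconstrained.

x1=0, x2=1, x3=0, x4=1, x5=1, x6=0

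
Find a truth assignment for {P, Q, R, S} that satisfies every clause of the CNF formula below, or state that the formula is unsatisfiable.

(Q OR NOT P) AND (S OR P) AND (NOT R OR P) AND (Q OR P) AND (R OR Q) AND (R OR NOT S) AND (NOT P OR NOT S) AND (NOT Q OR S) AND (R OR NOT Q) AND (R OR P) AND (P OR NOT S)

Branch on Q: set Q = true.
From the singleton clause (S), S = true.
From the singleton clause (R), R = true.
From the singleton clause (P), P = true.
Now (NOT P) is unsatisfied and unit — conflict.
Backtrack on Q: now try Q = false.
From the singleton clause (NOT P), P = false.
Now (P) is unsatisfied and unit — conflict.
Both values of Q lead to a conflict.

UNSATISFIABLE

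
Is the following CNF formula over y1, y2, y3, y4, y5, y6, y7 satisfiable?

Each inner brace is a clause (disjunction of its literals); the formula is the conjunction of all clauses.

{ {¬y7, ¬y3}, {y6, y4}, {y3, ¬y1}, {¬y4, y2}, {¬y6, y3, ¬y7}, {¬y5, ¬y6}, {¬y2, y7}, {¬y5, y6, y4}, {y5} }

Yes

(y5) alone gives y5 = True.
(¬y6) alone gives y6 = False.
(y4) alone gives y4 = True.
(y2) alone gives y2 = True.
(y7) alone gives y7 = True.
(¬y3) alone gives y3 = False.
(¬y1) alone gives y1 = False.
This assignment satisfies each clause.
A satisfying assignment: y1: False; y2: True; y3: False; y4: True; y5: True; y6: False; y7: True.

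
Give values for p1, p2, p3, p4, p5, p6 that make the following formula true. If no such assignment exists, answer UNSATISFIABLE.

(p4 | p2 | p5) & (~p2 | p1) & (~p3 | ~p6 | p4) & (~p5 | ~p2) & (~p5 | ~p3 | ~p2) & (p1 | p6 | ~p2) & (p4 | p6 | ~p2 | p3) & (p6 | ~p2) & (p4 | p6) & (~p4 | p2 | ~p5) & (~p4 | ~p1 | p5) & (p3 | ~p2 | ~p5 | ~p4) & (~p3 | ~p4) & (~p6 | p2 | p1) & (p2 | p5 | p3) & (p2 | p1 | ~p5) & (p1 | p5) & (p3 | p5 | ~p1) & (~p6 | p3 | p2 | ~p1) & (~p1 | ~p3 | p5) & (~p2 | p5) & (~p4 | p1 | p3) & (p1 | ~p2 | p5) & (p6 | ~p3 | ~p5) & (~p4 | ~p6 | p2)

UNSATISFIABLE

Suppose p2 = 0.
Suppose p4 = 1.
Unit clause (~p5) forces p5 = 0.
Unit clause (~p1) forces p1 = 0.
That conflicts with the unit clause (p1).
Backtrack on p4: now try p4 = 0.
Unit clause (p5) forces p5 = 1.
Unit clause (p6) forces p6 = 1.
Unit clause (~p3) forces p3 = 0.
Unit clause (p1) forces p1 = 1.
That conflicts with the unit clause (~p1).
Neither p4 = 1 nor p4 = 0 works.
Backtrack on p2: now try p2 = 1.
Unit clause (p1) forces p1 = 1.
Unit clause (~p5) forces p5 = 0.
That conflicts with the unit clause (p5).
Neither p2 = 1 nor p2 = 0 works.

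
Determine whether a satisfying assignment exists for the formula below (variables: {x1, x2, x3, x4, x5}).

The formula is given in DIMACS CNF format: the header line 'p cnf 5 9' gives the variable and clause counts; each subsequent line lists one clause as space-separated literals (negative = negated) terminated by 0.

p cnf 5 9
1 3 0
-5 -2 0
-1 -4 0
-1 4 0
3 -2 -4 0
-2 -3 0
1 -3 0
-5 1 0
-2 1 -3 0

Try x1 = True.
Unit clause (¬x4) forces x4 = False.
Now (x4) is unsatisfied and unit — conflict.
So x1 must be the other value — set x1 = False.
Unit clause (x3) forces x3 = True.
Now (¬x3) is unsatisfied and unit — conflict.
Neither x1 = True nor x1 = False works.
No assignment satisfies every clause.

Unsatisfiable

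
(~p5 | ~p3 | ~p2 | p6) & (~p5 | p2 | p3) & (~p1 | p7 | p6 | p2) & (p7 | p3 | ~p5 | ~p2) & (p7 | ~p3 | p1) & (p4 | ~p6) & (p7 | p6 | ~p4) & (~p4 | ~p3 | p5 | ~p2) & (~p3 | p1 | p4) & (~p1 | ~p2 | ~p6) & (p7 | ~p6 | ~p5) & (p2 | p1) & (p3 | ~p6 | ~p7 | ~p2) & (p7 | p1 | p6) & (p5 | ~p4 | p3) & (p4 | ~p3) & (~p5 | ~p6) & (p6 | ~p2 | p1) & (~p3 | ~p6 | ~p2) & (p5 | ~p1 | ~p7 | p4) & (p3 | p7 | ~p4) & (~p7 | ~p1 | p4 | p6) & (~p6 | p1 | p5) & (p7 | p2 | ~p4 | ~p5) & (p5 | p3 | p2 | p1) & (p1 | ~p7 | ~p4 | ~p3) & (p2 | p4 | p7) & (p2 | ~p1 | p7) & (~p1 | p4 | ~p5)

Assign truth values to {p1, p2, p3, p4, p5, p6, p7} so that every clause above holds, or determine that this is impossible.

Branch on p4: set p4 = 1.
Branch on p7: set p7 = 1.
Branch on p2: set p2 = 1.
Branch on p3: set p3 = 0.
(~p6) alone gives p6 = 0.
(p5) alone gives p5 = 1.
(p1) alone gives p1 = 1.
This assignment satisfies each clause.

p1: 1,  p2: 1,  p3: 0,  p4: 1,  p5: 1,  p6: 0,  p7: 1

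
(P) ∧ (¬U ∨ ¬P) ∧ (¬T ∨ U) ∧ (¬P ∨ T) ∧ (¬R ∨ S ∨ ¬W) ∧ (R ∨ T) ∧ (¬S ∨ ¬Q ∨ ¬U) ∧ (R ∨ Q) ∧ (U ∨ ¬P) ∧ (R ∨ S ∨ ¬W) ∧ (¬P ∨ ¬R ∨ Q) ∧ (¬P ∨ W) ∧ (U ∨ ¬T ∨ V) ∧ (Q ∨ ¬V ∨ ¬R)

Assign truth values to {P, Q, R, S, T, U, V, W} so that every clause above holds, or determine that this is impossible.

(P) alone gives P = True.
(¬U) alone gives U = False.
That conflicts with the unit clause (U).

UNSATISFIABLE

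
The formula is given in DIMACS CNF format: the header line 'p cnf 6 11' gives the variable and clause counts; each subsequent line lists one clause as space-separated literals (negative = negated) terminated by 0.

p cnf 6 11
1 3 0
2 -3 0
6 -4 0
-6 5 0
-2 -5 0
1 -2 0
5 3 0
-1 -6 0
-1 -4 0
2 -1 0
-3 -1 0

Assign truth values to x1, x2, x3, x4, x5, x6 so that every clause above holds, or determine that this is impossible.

Try x1 = True.
Unit clause (¬x6) forces x6 = False.
Unit clause (¬x4) forces x4 = False.
Unit clause (x2) forces x2 = True.
Unit clause (¬x5) forces x5 = False.
Unit clause (x3) forces x3 = True.
But (¬x3) is also a unit clause — contradiction.
Undo x1 and try x1 = False.
Unit clause (x3) forces x3 = True.
Unit clause (x2) forces x2 = True.
But (¬x2) is also a unit clause — contradiction.
Neither x1 = True nor x1 = False works.

UNSATISFIABLE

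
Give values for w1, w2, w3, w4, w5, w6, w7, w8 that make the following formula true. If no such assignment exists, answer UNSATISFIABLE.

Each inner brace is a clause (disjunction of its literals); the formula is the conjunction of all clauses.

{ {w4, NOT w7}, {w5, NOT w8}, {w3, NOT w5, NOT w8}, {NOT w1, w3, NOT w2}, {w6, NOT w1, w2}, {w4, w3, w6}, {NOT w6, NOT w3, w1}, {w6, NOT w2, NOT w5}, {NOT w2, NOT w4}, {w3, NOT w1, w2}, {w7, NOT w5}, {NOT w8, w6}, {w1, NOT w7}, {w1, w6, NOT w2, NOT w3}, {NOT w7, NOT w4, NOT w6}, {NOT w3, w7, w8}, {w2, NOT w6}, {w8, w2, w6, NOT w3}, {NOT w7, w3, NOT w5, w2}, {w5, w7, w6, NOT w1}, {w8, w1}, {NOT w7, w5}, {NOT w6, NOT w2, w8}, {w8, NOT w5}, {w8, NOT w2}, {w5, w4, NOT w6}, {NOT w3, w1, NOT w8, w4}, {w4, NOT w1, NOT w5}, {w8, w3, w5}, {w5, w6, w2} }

Case w4 = true:
From the singleton clause (NOT w2), w2 = false.
From the singleton clause (NOT w6), w6 = false.
From the singleton clause (NOT w1), w1 = false.
From the singleton clause (NOT w8), w8 = false.
Now (w8) is unsatisfied and unit — conflict.
So w4 must be the other value — set w4 = false.
From the singleton clause (NOT w7), w7 = false.
From the singleton clause (NOT w5), w5 = false.
From the singleton clause (NOT w8), w8 = false.
From the singleton clause (NOT w3), w3 = false.
Now (w3) is unsatisfied and unit — conflict.
Either choice for w4 ends in contradiction.

UNSATISFIABLE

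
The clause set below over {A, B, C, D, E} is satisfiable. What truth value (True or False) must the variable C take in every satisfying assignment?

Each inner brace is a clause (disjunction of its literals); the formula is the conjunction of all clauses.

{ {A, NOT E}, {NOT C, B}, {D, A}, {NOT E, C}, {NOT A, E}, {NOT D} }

True

Suppose C = false.
Unit clause (NOT E) forces E = false.
Unit clause (NOT A) forces A = false.
Unit clause (D) forces D = true.
But (NOT D) is also a unit clause — contradiction.
So every satisfying assignment has C = True.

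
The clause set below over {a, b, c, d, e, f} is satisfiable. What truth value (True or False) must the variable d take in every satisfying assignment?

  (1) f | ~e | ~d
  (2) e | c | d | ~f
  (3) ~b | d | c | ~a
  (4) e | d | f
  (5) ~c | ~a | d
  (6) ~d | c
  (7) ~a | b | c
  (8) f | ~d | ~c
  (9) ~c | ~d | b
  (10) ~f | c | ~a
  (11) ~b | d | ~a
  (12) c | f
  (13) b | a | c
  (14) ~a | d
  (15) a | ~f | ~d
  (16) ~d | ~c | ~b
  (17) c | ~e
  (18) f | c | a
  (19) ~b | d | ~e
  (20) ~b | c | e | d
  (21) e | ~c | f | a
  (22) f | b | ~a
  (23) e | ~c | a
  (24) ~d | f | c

False

Suppose d = 1.
(c) alone gives c = 1.
(f) alone gives f = 1.
(b) alone gives b = 1.
Now (~b) is unsatisfied and unit — conflict.
So every satisfying assignment has d = False.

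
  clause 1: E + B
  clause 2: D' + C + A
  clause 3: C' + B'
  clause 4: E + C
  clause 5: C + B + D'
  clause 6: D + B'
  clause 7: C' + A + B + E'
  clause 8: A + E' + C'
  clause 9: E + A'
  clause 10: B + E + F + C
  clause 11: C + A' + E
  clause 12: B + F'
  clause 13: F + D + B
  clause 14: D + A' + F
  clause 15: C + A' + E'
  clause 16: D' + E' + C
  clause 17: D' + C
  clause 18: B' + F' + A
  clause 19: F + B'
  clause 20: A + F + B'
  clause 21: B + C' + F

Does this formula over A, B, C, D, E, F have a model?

No, unsatisfiable

Case E = 1:
Case C = 0:
The clause (A') is unit, so A = 0.
The clause (D') is unit, so D = 0.
The clause (B') is unit, so B = 0.
The clause (F') is unit, so F = 0.
But (F) is also a unit clause — contradiction.
That branch fails; take C = 1 instead.
The clause (B') is unit, so B = 0.
The clause (A) is unit, so A = 1.
The clause (F') is unit, so F = 0.
But (F) is also a unit clause — contradiction.
Either choice for C ends in contradiction.
That branch fails; take E = 0 instead.
The clause (B) is unit, so B = 1.
The clause (C') is unit, so C = 0.
But (C) is also a unit clause — contradiction.
Either choice for E ends in contradiction.
No assignment satisfies every clause.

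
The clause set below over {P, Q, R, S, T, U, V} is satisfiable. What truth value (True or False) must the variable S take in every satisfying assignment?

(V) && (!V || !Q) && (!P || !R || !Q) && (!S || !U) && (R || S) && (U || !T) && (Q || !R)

Suppose S = false.
(V) alone gives V = true.
(!Q) alone gives Q = false.
(R) alone gives R = true.
That conflicts with the unit clause (!R).
So every satisfying assignment has S = True.

True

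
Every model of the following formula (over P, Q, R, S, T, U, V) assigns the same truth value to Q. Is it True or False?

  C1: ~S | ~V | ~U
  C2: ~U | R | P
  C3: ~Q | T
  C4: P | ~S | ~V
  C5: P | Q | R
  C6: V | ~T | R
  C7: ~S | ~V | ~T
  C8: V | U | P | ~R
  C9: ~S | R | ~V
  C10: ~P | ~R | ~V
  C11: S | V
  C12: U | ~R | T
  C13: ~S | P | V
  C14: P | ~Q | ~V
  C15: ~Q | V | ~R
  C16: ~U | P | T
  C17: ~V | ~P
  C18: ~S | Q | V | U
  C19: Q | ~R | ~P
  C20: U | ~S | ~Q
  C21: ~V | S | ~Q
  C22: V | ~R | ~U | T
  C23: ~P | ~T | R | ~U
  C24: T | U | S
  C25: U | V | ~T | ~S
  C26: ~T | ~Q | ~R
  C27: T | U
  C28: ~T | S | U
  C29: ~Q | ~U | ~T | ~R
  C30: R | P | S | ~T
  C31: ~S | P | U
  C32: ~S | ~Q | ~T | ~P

Suppose Q = 1.
Unit clause (T) forces T = 1.
Unit clause (~R) forces R = 0.
Unit clause (V) forces V = 1.
Unit clause (~S) forces S = 0.
That conflicts with the unit clause (S).
So every satisfying assignment has Q = False.

False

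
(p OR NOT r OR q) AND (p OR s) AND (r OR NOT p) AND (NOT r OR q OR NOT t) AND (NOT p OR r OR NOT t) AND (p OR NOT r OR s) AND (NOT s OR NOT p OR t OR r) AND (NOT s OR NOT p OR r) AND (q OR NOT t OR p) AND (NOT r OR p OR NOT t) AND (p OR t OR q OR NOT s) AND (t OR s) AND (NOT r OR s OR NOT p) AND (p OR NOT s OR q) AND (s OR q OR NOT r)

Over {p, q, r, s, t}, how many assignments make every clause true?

There are 2^5 = 32 truth assignments over (p, q, r, s, t).
Split on p. With p = true, the clauses containing p are satisfied and NOT p drops from the rest; 3 of the 2^4 = 16 assignments to the other variables satisfy what remains.
With p = false, by the same count on the reduced clause set, 3 assignments work.
Total: 3 + 3 = 6.

6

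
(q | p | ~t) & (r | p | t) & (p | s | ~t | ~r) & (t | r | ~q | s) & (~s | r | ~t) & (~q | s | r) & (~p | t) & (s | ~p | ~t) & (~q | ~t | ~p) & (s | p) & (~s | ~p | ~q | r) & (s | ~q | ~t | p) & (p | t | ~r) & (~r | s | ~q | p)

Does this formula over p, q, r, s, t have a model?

Case p = 1:
The clause (t) is unit, so t = 1.
The clause (s) is unit, so s = 1.
The clause (r) is unit, so r = 1.
The clause (~q) is unit, so q = 0.
Every clause now holds.
A satisfying assignment: p ↦ 1; q ↦ 0; r ↦ 1; s ↦ 1; t ↦ 1.

Satisfiable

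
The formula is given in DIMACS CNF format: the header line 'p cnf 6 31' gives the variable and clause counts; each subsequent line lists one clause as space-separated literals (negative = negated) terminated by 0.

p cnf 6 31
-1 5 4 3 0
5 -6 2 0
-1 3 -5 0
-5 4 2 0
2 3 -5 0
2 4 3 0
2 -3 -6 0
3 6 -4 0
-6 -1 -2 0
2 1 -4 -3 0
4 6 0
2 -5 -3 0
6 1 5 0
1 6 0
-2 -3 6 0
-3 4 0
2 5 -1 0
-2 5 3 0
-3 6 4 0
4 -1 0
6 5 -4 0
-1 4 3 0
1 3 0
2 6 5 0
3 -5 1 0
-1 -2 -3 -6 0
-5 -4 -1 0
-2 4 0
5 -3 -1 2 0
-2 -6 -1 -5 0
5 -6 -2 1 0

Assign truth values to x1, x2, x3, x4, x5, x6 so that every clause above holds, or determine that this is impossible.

Case x4 = True:
Case x3 = True:
Case x2 = True:
(x6) alone gives x6 = True.
(¬x1) alone gives x1 = False.
(x5) alone gives x5 = True.
All clauses are satisfied.

x1: False, x2: True, x3: True, x4: True, x5: True, x6: True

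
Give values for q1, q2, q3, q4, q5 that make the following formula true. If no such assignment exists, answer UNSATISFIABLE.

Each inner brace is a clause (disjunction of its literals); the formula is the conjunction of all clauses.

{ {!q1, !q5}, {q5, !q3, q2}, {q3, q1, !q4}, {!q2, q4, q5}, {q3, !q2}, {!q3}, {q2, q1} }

(!q3) alone gives q3 = false.
(!q2) alone gives q2 = false.
(q1) alone gives q1 = true.
(!q5) alone gives q5 = false.
All clauses hold; q4 can take either value.

q1=true,  q2=false,  q3=false,  q4=true,  q5=false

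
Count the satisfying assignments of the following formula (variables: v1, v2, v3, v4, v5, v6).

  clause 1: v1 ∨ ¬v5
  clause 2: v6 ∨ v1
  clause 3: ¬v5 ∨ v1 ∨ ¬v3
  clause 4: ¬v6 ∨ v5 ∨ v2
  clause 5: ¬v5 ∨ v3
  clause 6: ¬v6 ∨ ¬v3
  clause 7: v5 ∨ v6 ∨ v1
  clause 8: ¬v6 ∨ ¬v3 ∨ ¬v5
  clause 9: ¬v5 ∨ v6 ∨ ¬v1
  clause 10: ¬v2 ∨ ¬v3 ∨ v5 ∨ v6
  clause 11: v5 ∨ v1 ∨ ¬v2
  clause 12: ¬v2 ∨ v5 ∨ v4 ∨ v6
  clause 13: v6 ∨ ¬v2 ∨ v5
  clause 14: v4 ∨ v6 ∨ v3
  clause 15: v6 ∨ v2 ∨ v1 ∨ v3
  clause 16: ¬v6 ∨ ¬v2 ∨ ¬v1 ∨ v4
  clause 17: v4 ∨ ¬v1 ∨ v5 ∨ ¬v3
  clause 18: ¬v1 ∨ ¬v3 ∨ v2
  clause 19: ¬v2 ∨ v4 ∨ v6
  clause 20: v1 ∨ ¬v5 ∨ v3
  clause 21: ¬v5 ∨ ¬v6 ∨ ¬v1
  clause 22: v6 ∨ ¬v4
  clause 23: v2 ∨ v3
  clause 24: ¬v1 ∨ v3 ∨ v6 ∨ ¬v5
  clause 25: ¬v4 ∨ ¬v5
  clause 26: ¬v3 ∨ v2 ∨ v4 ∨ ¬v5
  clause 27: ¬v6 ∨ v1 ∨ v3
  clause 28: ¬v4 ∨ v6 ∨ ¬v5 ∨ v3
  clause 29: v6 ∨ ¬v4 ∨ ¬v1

1

There are 2^6 = 64 truth assignments over (v1, v2, v3, v4, v5, v6).
Split on v6. With v6 = True, the clauses containing v6 are satisfied and ¬v6 drops from the rest; 1 of the 2^5 = 32 assignments to the other variables satisfy what remains.
With v6 = False, by the same count on the reduced clause set, 0 assignments work.
(One model: v1=T, v2=T, v3=F, v4=T, v5=F, v6=T.)
Total: 1 + 0 = 1.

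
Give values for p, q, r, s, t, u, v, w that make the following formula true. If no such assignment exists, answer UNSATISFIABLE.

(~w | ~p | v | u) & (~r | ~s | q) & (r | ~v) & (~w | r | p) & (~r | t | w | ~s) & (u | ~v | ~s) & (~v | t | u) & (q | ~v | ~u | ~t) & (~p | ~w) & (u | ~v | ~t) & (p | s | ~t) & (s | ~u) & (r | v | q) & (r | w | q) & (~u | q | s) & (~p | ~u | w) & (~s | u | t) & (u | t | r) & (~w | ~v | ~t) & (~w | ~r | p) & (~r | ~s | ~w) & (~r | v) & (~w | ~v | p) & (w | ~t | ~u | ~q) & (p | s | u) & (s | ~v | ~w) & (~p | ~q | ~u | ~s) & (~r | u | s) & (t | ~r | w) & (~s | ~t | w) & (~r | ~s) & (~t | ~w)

p=1, q=1, r=0, s=0, t=1, u=0, v=0, w=0

Branch on r: set r = 0.
The clause (~v) is unit, so v = 0.
The clause (q) is unit, so q = 1.
Branch on w: set w = 0.
Branch on s: set s = 0.
The clause (~u) is unit, so u = 0.
The clause (t) is unit, so t = 1.
The clause (p) is unit, so p = 1.
Every clause now holds.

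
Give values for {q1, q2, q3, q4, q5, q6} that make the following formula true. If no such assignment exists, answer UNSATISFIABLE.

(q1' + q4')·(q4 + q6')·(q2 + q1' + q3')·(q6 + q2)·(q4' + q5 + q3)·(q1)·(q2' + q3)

From the singleton clause (q1), q1 = 1.
From the singleton clause (q4'), q4 = 0.
From the singleton clause (q6'), q6 = 0.
From the singleton clause (q2), q2 = 1.
From the singleton clause (q3), q3 = 1.
Every clause is now satisfied; q5 is unconstrained.

q1=1; q2=1; q3=1; q4=0; q5=0; q6=0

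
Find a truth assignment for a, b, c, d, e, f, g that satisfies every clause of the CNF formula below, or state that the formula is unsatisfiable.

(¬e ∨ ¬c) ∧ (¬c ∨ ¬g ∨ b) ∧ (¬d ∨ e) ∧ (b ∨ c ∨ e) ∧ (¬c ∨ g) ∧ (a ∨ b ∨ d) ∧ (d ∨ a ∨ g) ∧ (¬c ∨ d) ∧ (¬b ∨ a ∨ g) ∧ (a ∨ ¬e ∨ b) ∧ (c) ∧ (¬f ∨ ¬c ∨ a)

The clause (c) is unit, so c = True.
The clause (¬e) is unit, so e = False.
The clause (¬d) is unit, so d = False.
Now (d) is unsatisfied and unit — conflict.

UNSATISFIABLE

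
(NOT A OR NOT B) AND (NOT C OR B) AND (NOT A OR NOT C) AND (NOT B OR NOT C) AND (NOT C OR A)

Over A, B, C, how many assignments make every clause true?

3

There are 2^3 = 8 truth assignments over (A, B, C).
Check each against the 5 clauses (columns in the order A, B, C):
  F F F  ✓ satisfies all
  F F T  ✗ fails (NOT C OR B)
  F T F  ✓ satisfies all
  F T T  ✗ fails (NOT B OR NOT C)
  T F F  ✓ satisfies all
  T F T  ✗ fails (NOT C OR B)
  T T F  ✗ fails (NOT A OR NOT B)
  T T T  ✗ fails (NOT A OR NOT B)
3 of the 8 rows are models.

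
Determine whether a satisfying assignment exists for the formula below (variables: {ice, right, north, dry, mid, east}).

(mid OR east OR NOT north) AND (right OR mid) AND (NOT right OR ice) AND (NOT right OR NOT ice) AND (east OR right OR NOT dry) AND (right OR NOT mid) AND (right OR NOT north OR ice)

Unsatisfiable

Branch on right: set right = true.
The clause (ice) is unit, so ice = true.
Now (NOT ice) is unsatisfied and unit — conflict.
Backtrack on right: now try right = false.
The clause (mid) is unit, so mid = true.
Now (NOT mid) is unsatisfied and unit — conflict.
Both values of right lead to a conflict.
No assignment satisfies every clause.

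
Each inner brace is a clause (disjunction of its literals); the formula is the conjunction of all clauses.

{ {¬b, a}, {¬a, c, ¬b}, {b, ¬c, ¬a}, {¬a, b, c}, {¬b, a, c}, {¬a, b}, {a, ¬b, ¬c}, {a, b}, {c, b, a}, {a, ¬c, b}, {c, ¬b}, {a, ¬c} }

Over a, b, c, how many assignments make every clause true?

1

There are 2^3 = 8 truth assignments over (a, b, c).
Split on a. With a = True, the clauses containing a are satisfied and ¬a drops from the rest; 1 of the 2^2 = 4 assignments to the other variables satisfy what remains.
With a = False, by the same count on the reduced clause set, 0 assignments work.
Total: 1 + 0 = 1.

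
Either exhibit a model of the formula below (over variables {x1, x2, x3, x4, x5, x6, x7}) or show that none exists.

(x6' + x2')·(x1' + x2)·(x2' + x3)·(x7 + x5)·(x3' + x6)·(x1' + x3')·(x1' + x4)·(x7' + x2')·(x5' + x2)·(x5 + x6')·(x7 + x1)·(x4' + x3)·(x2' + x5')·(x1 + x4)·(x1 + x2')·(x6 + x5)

UNSATISFIABLE

Suppose x6 = 0.
(x3') alone gives x3 = 0.
(x2') alone gives x2 = 0.
(x1') alone gives x1 = 0.
(x5') alone gives x5 = 0.
Now (x5) is unsatisfied and unit — conflict.
That branch fails; take x6 = 1 instead.
(x2') alone gives x2 = 0.
(x1') alone gives x1 = 0.
(x5') alone gives x5 = 0.
Now (x5) is unsatisfied and unit — conflict.
Either choice for x6 ends in contradiction.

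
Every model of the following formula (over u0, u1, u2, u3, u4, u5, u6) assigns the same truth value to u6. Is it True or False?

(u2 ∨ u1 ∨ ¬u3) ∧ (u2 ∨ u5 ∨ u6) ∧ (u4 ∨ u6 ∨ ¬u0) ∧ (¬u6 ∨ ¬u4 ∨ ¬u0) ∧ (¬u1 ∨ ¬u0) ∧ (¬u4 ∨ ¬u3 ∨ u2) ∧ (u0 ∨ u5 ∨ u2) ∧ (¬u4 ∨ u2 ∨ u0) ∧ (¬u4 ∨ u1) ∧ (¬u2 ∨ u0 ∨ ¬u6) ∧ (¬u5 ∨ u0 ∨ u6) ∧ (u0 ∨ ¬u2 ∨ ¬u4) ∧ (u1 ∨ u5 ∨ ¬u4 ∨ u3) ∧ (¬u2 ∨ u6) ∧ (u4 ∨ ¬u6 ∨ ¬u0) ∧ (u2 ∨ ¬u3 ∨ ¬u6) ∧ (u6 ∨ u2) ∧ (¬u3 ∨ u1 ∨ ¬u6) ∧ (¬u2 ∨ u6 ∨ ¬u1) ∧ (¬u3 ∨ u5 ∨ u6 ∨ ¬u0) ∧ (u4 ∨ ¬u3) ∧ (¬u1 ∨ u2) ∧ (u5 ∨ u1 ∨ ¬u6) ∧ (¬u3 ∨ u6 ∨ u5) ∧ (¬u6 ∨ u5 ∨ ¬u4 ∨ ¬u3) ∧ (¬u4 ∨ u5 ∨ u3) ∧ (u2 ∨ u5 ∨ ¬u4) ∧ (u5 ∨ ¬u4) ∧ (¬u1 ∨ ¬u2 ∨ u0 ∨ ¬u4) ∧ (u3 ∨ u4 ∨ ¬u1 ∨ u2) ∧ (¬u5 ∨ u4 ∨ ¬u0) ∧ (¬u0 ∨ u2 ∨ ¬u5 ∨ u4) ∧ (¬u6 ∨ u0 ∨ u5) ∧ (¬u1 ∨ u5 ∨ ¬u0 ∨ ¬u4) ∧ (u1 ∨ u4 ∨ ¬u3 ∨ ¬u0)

True

Suppose u6 = False.
The clause (¬u2) is unit, so u2 = False.
But (u2) is also a unit clause — contradiction.
So every satisfying assignment has u6 = True.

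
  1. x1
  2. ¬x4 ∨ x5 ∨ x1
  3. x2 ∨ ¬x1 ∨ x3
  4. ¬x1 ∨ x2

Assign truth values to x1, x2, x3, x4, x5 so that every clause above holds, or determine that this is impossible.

(x1) alone gives x1 = True.
(x2) alone gives x2 = True.
All clauses hold; x3, x4, x5 can take either value.

x1=True, x2=True, x3=False, x4=False, x5=False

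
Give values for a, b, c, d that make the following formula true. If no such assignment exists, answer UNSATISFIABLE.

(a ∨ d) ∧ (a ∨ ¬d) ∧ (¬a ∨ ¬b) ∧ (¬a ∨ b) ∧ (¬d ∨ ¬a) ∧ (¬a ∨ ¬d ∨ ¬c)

UNSATISFIABLE

Suppose a = True.
The clause (¬b) is unit, so b = False.
But (b) is also a unit clause — contradiction.
So a must be the other value — set a = False.
The clause (d) is unit, so d = True.
But (¬d) is also a unit clause — contradiction.
Either choice for a ends in contradiction.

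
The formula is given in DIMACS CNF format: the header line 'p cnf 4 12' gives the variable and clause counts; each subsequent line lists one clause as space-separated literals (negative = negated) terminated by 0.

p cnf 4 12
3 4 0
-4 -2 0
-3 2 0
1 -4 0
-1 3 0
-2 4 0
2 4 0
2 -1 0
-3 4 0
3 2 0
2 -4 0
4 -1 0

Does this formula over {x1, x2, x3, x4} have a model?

Try x3 = True.
From the singleton clause (x2), x2 = True.
From the singleton clause (¬x4), x4 = False.
But (x4) is also a unit clause — contradiction.
Backtrack on x3: now try x3 = False.
From the singleton clause (x4), x4 = True.
From the singleton clause (¬x2), x2 = False.
But (x2) is also a unit clause — contradiction.
Both values of x3 lead to a conflict.
No assignment satisfies every clause.

No, unsatisfiable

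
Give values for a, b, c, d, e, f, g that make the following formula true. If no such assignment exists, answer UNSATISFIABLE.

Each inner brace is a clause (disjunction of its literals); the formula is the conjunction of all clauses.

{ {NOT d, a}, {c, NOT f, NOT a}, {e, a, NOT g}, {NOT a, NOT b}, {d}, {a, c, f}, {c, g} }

The clause (d) is unit, so d = true.
The clause (a) is unit, so a = true.
The clause (NOT b) is unit, so b = false.
Try c = true.
No clause remains; e, f, g are free.

a ↦ true; b ↦ false; c ↦ true; d ↦ true; e ↦ true; f ↦ false; g ↦ false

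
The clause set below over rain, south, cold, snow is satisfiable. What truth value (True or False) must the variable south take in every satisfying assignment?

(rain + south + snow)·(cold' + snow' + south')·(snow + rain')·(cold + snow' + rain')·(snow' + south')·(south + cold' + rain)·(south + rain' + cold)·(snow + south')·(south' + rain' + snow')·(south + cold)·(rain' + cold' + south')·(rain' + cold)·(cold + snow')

Suppose south = 1.
Unit clause (snow') forces snow = 0.
But (snow) is also a unit clause — contradiction.
So every satisfying assignment has south = False.

False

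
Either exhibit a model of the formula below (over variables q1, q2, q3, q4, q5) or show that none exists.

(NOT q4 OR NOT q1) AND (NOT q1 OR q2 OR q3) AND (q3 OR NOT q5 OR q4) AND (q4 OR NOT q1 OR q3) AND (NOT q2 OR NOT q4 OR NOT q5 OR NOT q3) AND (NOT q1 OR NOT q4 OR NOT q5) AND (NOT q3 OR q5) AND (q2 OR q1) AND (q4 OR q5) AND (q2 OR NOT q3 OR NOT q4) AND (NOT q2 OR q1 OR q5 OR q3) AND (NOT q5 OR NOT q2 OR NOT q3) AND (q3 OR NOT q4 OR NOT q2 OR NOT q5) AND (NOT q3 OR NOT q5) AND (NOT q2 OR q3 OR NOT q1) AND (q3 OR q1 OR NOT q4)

Case q4 = false:
The clause (q5) is unit, so q5 = true.
The clause (q3) is unit, so q3 = true.
Now (NOT q3) is unsatisfied and unit — conflict.
So q4 must be the other value — set q4 = true.
The clause (NOT q1) is unit, so q1 = false.
The clause (q2) is unit, so q2 = true.
The clause (q3) is unit, so q3 = true.
The clause (NOT q5) is unit, so q5 = false.
Now (q5) is unsatisfied and unit — conflict.
Either choice for q4 ends in contradiction.

UNSATISFIABLE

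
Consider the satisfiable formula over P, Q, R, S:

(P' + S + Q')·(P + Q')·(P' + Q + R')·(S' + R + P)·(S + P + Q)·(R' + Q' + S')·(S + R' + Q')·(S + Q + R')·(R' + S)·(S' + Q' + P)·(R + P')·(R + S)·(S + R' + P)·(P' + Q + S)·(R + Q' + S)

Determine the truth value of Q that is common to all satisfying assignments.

False

Suppose Q = 1.
The clause (P) is unit, so P = 1.
The clause (S) is unit, so S = 1.
The clause (R') is unit, so R = 0.
Now (R) is unsatisfied and unit — conflict.
So every satisfying assignment has Q = False.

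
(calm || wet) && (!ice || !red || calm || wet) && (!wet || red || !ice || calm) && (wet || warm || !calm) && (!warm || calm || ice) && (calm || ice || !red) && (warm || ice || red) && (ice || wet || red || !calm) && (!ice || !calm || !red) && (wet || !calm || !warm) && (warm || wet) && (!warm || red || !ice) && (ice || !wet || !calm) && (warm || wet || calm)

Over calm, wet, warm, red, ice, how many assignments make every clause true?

There are 2^5 = 32 truth assignments over (calm, wet, warm, red, ice).
Split on wet. With wet = true, the clauses containing wet are satisfied and !wet drops from the rest; 3 of the 2^4 = 16 assignments to the other variables satisfy what remains.
With wet = false, by the same count on the reduced clause set, 0 assignments work.
(One model: calm=F, wet=T, warm=F, red=T, ice=T.)
Total: 3 + 0 = 3.

3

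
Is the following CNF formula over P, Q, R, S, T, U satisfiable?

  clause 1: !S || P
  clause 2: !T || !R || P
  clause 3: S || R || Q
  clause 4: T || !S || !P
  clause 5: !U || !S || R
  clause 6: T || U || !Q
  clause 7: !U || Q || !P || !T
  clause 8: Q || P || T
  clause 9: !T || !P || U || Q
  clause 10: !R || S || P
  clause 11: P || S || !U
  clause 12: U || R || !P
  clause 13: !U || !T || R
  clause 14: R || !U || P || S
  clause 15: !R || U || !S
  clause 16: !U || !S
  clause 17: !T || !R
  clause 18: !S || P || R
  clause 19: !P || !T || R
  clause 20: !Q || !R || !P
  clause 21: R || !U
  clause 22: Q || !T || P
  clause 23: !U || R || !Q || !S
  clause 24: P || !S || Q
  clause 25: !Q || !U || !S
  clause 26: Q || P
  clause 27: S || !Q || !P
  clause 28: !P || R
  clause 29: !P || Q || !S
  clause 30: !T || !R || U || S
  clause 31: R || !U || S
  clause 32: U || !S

Satisfiable

Try S = false.
Try R = true.
Unit clause (P) forces P = true.
Unit clause (!T) forces T = false.
Unit clause (!Q) forces Q = false.
No clause remains; U is free.
A satisfying assignment: P=true,  Q=false,  R=true,  S=false,  T=false,  U=true.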